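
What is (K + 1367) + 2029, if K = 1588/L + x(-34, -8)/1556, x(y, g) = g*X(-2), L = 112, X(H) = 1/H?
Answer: 37143693/10892 ≈ 3410.2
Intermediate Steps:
x(y, g) = -g/2 (x(y, g) = g/(-2) = g*(-½) = -g/2)
K = 154461/10892 (K = 1588/112 - ½*(-8)/1556 = 1588*(1/112) + 4*(1/1556) = 397/28 + 1/389 = 154461/10892 ≈ 14.181)
(K + 1367) + 2029 = (154461/10892 + 1367) + 2029 = 15043825/10892 + 2029 = 37143693/10892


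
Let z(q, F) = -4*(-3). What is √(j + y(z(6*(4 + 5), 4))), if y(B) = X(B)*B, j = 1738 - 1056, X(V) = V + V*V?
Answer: √2554 ≈ 50.537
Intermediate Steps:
X(V) = V + V²
z(q, F) = 12
j = 682
y(B) = B²*(1 + B) (y(B) = (B*(1 + B))*B = B²*(1 + B))
√(j + y(z(6*(4 + 5), 4))) = √(682 + 12²*(1 + 12)) = √(682 + 144*13) = √(682 + 1872) = √2554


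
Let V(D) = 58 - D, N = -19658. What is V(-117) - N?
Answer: 19833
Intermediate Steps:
V(-117) - N = (58 - 1*(-117)) - 1*(-19658) = (58 + 117) + 19658 = 175 + 19658 = 19833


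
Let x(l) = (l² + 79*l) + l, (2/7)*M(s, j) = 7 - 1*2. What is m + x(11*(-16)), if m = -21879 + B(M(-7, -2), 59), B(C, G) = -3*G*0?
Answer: -4983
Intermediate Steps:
M(s, j) = 35/2 (M(s, j) = 7*(7 - 1*2)/2 = 7*(7 - 2)/2 = (7/2)*5 = 35/2)
B(C, G) = 0
x(l) = l² + 80*l
m = -21879 (m = -21879 + 0 = -21879)
m + x(11*(-16)) = -21879 + (11*(-16))*(80 + 11*(-16)) = -21879 - 176*(80 - 176) = -21879 - 176*(-96) = -21879 + 16896 = -4983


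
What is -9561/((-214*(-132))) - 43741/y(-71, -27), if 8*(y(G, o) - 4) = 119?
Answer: -3295403285/1421816 ≈ -2317.7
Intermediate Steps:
y(G, o) = 151/8 (y(G, o) = 4 + (⅛)*119 = 4 + 119/8 = 151/8)
-9561/((-214*(-132))) - 43741/y(-71, -27) = -9561/((-214*(-132))) - 43741/151/8 = -9561/28248 - 43741*8/151 = -9561*1/28248 - 349928/151 = -3187/9416 - 349928/151 = -3295403285/1421816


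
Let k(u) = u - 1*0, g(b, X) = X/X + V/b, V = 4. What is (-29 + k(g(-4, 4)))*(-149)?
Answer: 4321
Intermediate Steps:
g(b, X) = 1 + 4/b (g(b, X) = X/X + 4/b = 1 + 4/b)
k(u) = u (k(u) = u + 0 = u)
(-29 + k(g(-4, 4)))*(-149) = (-29 + (4 - 4)/(-4))*(-149) = (-29 - 1/4*0)*(-149) = (-29 + 0)*(-149) = -29*(-149) = 4321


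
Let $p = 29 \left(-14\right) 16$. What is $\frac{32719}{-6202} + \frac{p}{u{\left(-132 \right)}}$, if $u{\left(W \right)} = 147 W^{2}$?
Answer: $- \frac{106944361}{20261934} \approx -5.2781$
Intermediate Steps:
$p = -6496$ ($p = \left(-406\right) 16 = -6496$)
$\frac{32719}{-6202} + \frac{p}{u{\left(-132 \right)}} = \frac{32719}{-6202} - \frac{6496}{147 \left(-132\right)^{2}} = 32719 \left(- \frac{1}{6202}\right) - \frac{6496}{147 \cdot 17424} = - \frac{32719}{6202} - \frac{6496}{2561328} = - \frac{32719}{6202} - \frac{58}{22869} = - \frac{106944361}{20261934}$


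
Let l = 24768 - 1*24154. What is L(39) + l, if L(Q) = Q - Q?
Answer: 614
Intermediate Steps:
L(Q) = 0
l = 614 (l = 24768 - 24154 = 614)
L(39) + l = 0 + 614 = 614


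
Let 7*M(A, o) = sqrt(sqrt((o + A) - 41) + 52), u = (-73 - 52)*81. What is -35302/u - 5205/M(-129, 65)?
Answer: 35302/10125 - 36435/sqrt(52 + I*sqrt(105)) ≈ -4977.6 + 486.1*I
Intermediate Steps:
u = -10125 (u = -125*81 = -10125)
M(A, o) = sqrt(52 + sqrt(-41 + A + o))/7 (M(A, o) = sqrt(sqrt((o + A) - 41) + 52)/7 = sqrt(sqrt((A + o) - 41) + 52)/7 = sqrt(sqrt(-41 + A + o) + 52)/7 = sqrt(52 + sqrt(-41 + A + o))/7)
-35302/u - 5205/M(-129, 65) = -35302/(-10125) - 5205*7/sqrt(52 + sqrt(-41 - 129 + 65)) = -35302*(-1/10125) - 5205*7/sqrt(52 + sqrt(-105)) = 35302/10125 - 5205*7/sqrt(52 + I*sqrt(105)) = 35302/10125 - 36435/sqrt(52 + I*sqrt(105))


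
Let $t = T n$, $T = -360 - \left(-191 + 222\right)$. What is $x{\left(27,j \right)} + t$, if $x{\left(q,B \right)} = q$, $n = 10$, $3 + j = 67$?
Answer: $-3883$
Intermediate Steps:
$j = 64$ ($j = -3 + 67 = 64$)
$T = -391$ ($T = -360 - 31 = -391$)
$t = -3910$ ($t = \left(-391\right) 10 = -3910$)
$x{\left(27,j \right)} + t = 27 - 3910 = -3883$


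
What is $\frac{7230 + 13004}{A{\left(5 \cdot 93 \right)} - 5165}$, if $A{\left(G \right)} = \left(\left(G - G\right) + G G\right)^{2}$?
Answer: $\frac{10117}{23376622730} \approx 4.3278 \cdot 10^{-7}$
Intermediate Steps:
$A{\left(G \right)} = G^{4}$ ($A{\left(G \right)} = \left(0 + G^{2}\right)^{2} = \left(G^{2}\right)^{2} = G^{4}$)
$\frac{7230 + 13004}{A{\left(5 \cdot 93 \right)} - 5165} = \frac{7230 + 13004}{\left(5 \cdot 93\right)^{4} - 5165} = \frac{20234}{465^{4} - 5165} = \frac{20234}{46753250625 - 5165} = \frac{20234}{46753245460} = 20234 \cdot \frac{1}{46753245460} = \frac{10117}{23376622730}$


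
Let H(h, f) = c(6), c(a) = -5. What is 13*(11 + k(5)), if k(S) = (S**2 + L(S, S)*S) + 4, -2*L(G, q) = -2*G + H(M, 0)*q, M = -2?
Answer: 3315/2 ≈ 1657.5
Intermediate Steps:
H(h, f) = -5
L(G, q) = G + 5*q/2 (L(G, q) = -(-2*G - 5*q)/2 = -(-5*q - 2*G)/2 = G + 5*q/2)
k(S) = 4 + 9*S**2/2 (k(S) = (S**2 + (S + 5*S/2)*S) + 4 = (S**2 + (7*S/2)*S) + 4 = (S**2 + 7*S**2/2) + 4 = 9*S**2/2 + 4 = 4 + 9*S**2/2)
13*(11 + k(5)) = 13*(11 + (4 + (9/2)*5**2)) = 13*(11 + (4 + (9/2)*25)) = 13*(11 + (4 + 225/2)) = 13*(11 + 233/2) = 13*(255/2) = 3315/2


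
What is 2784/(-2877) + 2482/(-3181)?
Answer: -5332206/3050579 ≈ -1.7479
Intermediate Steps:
2784/(-2877) + 2482/(-3181) = 2784*(-1/2877) + 2482*(-1/3181) = -928/959 - 2482/3181 = -5332206/3050579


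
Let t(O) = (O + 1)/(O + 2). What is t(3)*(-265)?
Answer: -212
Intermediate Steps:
t(O) = (1 + O)/(2 + O)
t(3)*(-265) = ((1 + 3)/(2 + 3))*(-265) = (4/5)*(-265) = -212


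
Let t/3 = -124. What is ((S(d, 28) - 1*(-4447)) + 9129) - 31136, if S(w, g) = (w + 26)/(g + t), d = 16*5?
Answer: -3020373/172 ≈ -17560.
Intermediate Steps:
t = -372 (t = 3*(-124) = -372)
d = 80
S(w, g) = (26 + w)/(-372 + g) (S(w, g) = (w + 26)/(g - 372) = (26 + w)/(-372 + g))
((S(d, 28) - 1*(-4447)) + 9129) - 31136 = (((26 + 80)/(-372 + 28) - 1*(-4447)) + 9129) - 31136 = ((106/(-344) + 4447) + 9129) - 31136 = ((-1/344*106 + 4447) + 9129) - 31136 = ((-53/172 + 4447) + 9129) - 31136 = (764831/172 + 9129) - 31136 = 2335019/172 - 31136 = -3020373/172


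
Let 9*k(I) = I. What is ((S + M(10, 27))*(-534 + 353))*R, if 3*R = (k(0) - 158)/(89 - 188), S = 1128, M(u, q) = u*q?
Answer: -13326668/99 ≈ -1.3461e+5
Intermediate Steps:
k(I) = I/9
M(u, q) = q*u
R = 158/297 (R = (((⅑)*0 - 158)/(89 - 188))/3 = ((0 - 158)/(-99))/3 = (-158*(-1/99))/3 = (⅓)*(158/99) = 158/297 ≈ 0.53199)
((S + M(10, 27))*(-534 + 353))*R = ((1128 + 27*10)*(-534 + 353))*(158/297) = ((1128 + 270)*(-181))*(158/297) = (1398*(-181))*(158/297) = -253038*158/297 = -13326668/99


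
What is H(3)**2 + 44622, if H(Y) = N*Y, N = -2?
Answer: 44658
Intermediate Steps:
H(Y) = -2*Y
H(3)**2 + 44622 = (-2*3)**2 + 44622 = (-6)**2 + 44622 = 36 + 44622 = 44658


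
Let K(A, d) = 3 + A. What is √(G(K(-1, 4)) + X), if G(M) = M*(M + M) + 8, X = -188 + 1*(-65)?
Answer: I*√237 ≈ 15.395*I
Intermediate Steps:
X = -253 (X = -188 - 65 = -253)
G(M) = 8 + 2*M² (G(M) = M*(2*M) + 8 = 2*M² + 8 = 8 + 2*M²)
√(G(K(-1, 4)) + X) = √((8 + 2*(3 - 1)²) - 253) = √((8 + 2*2²) - 253) = √((8 + 2*4) - 253) = √((8 + 8) - 253) = √(16 - 253) = √(-237) = I*√237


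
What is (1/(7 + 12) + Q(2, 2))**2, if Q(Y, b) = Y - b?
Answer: 1/361 ≈ 0.0027701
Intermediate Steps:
(1/(7 + 12) + Q(2, 2))**2 = (1/(7 + 12) + (2 - 1*2))**2 = (1/19 + (2 - 2))**2 = (1/19 + 0)**2 = (1/19)**2 = 1/361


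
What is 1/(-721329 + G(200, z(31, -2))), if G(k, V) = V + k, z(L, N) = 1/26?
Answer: -26/18749353 ≈ -1.3867e-6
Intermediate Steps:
z(L, N) = 1/26
1/(-721329 + G(200, z(31, -2))) = 1/(-721329 + (1/26 + 200)) = 1/(-721329 + 5201/26) = 1/(-18749353/26) = -26/18749353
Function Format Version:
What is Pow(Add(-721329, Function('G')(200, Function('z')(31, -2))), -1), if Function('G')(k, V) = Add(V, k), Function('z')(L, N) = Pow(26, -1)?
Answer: Rational(-26, 18749353) ≈ -1.3867e-6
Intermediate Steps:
Function('z')(L, N) = Rational(1, 26)
Pow(Add(-721329, Function('G')(200, Function('z')(31, -2))), -1) = Pow(Add(-721329, Add(Rational(1, 26), 200)), -1) = Pow(Add(-721329, Rational(5201, 26)), -1) = Pow(Rational(-18749353, 26), -1) = Rational(-26, 18749353)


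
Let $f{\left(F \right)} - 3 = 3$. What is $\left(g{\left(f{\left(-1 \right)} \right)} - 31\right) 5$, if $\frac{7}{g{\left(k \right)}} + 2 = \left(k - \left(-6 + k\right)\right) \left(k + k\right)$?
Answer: $- \frac{309}{2} \approx -154.5$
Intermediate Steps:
$f{\left(F \right)} = 6$ ($f{\left(F \right)} = 3 + 3 = 6$)
$g{\left(k \right)} = \frac{7}{-2 + 12 k}$ ($g{\left(k \right)} = \frac{7}{-2 + \left(k - \left(-6 + k\right)\right) \left(k + k\right)} = \frac{7}{-2 + 6 \cdot 2 k} = \frac{7}{-2 + 12 k}$)
$\left(g{\left(f{\left(-1 \right)} \right)} - 31\right) 5 = \left(\frac{7}{2 \left(-1 + 6 \cdot 6\right)} - 31\right) 5 = \left(\frac{7}{2 \left(-1 + 36\right)} - 31\right) 5 = \left(\frac{7}{2 \cdot 35} - 31\right) 5 = \left(\frac{7}{2} \cdot \frac{1}{35} - 31\right) 5 = \left(\frac{1}{10} - 31\right) 5 = \left(- \frac{309}{10}\right) 5 = - \frac{309}{2}$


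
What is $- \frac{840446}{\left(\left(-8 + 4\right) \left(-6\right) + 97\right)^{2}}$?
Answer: $- \frac{840446}{14641} \approx -57.404$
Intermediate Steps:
$- \frac{840446}{\left(\left(-8 + 4\right) \left(-6\right) + 97\right)^{2}} = - \frac{840446}{\left(\left(-4\right) \left(-6\right) + 97\right)^{2}} = - \frac{840446}{\left(24 + 97\right)^{2}} = - \frac{840446}{121^{2}} = - \frac{840446}{14641}$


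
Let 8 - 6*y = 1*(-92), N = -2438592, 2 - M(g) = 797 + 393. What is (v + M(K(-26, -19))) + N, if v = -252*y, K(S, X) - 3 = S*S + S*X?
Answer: -2443980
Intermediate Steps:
K(S, X) = 3 + S² + S*X (K(S, X) = 3 + (S*S + S*X) = 3 + (S² + S*X) = 3 + S² + S*X)
M(g) = -1188 (M(g) = 2 - (797 + 393) = 2 - 1*1190 = 2 - 1190 = -1188)
y = 50/3 (y = 4/3 - (-92)/6 = 4/3 - ⅙*(-92) = 4/3 + 46/3 = 50/3 ≈ 16.667)
v = -4200 (v = -252*50/3 = -4200)
(v + M(K(-26, -19))) + N = (-4200 - 1188) - 2438592 = -5388 - 2438592 = -2443980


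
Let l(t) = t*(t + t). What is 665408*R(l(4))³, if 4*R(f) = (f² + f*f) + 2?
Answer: 89571454625000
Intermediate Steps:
l(t) = 2*t² (l(t) = t*(2*t) = 2*t²)
R(f) = ½ + f²/2 (R(f) = ((f² + f*f) + 2)/4 = ((f² + f²) + 2)/4 = (2*f² + 2)/4 = (2 + 2*f²)/4 = ½ + f²/2)
665408*R(l(4))³ = 665408*(½ + (2*4²)²/2)³ = 665408*(½ + (2*16)²/2)³ = 665408*(½ + (½)*32²)³ = 665408*(½ + (½)*1024)³ = 665408*(½ + 512)³ = 665408*(1025/2)³ = 665408*(1076890625/8) = 89571454625000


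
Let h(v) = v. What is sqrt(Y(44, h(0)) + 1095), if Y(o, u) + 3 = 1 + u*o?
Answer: sqrt(1093) ≈ 33.061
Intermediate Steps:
Y(o, u) = -2 + o*u (Y(o, u) = -3 + (1 + u*o) = -3 + (1 + o*u) = -2 + o*u)
sqrt(Y(44, h(0)) + 1095) = sqrt((-2 + 44*0) + 1095) = sqrt((-2 + 0) + 1095) = sqrt(-2 + 1095) = sqrt(1093)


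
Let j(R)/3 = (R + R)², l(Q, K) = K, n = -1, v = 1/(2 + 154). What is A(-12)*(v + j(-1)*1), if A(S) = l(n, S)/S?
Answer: 1873/156 ≈ 12.006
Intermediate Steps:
v = 1/156 ≈ 0.0064103
A(S) = 1 (A(S) = S/S = 1)
j(R) = 12*R² (j(R) = 3*(R + R)² = 3*(2*R)² = 3*(4*R²) = 12*R²)
A(-12)*(v + j(-1)*1) = 1*(1/156 + (12*(-1)²)*1) = 1*(1/156 + (12*1)*1) = 1*(1/156 + 12*1) = 1*(1/156 + 12) = 1*(1873/156) = 1873/156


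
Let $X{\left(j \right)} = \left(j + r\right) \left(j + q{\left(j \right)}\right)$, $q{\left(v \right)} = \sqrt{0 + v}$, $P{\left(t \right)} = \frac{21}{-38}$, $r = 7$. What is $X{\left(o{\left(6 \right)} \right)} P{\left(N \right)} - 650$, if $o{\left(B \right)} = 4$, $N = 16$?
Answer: $- \frac{13043}{19} \approx -686.47$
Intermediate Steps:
$P{\left(t \right)} = - \frac{21}{38}$ ($P{\left(t \right)} = 21 \left(- \frac{1}{38}\right) = - \frac{21}{38}$)
$q{\left(v \right)} = \sqrt{v}$
$X{\left(j \right)} = \left(7 + j\right) \left(j + \sqrt{j}\right)$ ($X{\left(j \right)} = \left(j + 7\right) \left(j + \sqrt{j}\right) = \left(7 + j\right) \left(j + \sqrt{j}\right)$)
$X{\left(o{\left(6 \right)} \right)} P{\left(N \right)} - 650 = \left(4^{2} + 4^{\frac{3}{2}} + 7 \cdot 4 + 7 \sqrt{4}\right) \left(- \frac{21}{38}\right) - 650 = \left(16 + 8 + 28 + 7 \cdot 2\right) \left(- \frac{21}{38}\right) - 650 = \left(16 + 8 + 28 + 14\right) \left(- \frac{21}{38}\right) - 650 = 66 \left(- \frac{21}{38}\right) - 650 = - \frac{693}{19} - 650 = - \frac{13043}{19}$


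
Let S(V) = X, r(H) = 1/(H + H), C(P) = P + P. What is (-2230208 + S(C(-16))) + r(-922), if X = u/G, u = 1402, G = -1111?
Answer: -4568994032671/2048684 ≈ -2.2302e+6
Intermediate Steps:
C(P) = 2*P
X = -1402/1111 (X = 1402/(-1111) = 1402*(-1/1111) = -1402/1111 ≈ -1.2619)
r(H) = 1/(2*H)
S(V) = -1402/1111
(-2230208 + S(C(-16))) + r(-922) = (-2230208 - 1402/1111) + (1/2)/(-922) = -2477762490/1111 + (1/2)*(-1/922) = -2477762490/1111 - 1/1844 = -4568994032671/2048684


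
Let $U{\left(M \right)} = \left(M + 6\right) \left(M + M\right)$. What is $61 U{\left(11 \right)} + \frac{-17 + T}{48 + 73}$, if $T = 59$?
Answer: $\frac{2760536}{121} \approx 22814.0$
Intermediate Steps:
$U{\left(M \right)} = 2 M \left(6 + M\right)$ ($U{\left(M \right)} = \left(6 + M\right) 2 M = 2 M \left(6 + M\right)$)
$61 U{\left(11 \right)} + \frac{-17 + T}{48 + 73} = 61 \cdot 2 \cdot 11 \left(6 + 11\right) + \frac{-17 + 59}{48 + 73} = 61 \cdot 2 \cdot 11 \cdot 17 + \frac{42}{121} = 61 \cdot 374 + 42 \cdot \frac{1}{121} = 22814 + \frac{42}{121} = \frac{2760536}{121}$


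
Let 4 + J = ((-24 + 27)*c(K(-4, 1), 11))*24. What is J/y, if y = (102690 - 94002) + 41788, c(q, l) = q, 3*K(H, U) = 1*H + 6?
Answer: 11/12619 ≈ 0.00087170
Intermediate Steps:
K(H, U) = 2 + H/3 (K(H, U) = (1*H + 6)/3 = (H + 6)/3 = (6 + H)/3 = 2 + H/3)
J = 44 (J = -4 + ((-24 + 27)*(2 + (⅓)*(-4)))*24 = -4 + (3*(2 - 4/3))*24 = -4 + (3*(⅔))*24 = -4 + 2*24 = -4 + 48 = 44)
y = 50476 (y = 8688 + 41788 = 50476)
J/y = 44/50476 = 44*(1/50476) = 11/12619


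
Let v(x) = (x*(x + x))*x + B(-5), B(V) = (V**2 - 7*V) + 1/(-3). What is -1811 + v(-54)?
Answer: -950038/3 ≈ -3.1668e+5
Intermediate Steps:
B(V) = -1/3 + V**2 - 7*V (B(V) = (V**2 - 7*V) - 1/3 = -1/3 + V**2 - 7*V)
v(x) = 179/3 + 2*x**3 (v(x) = (x*(x + x))*x + (-1/3 + (-5)**2 - 7*(-5)) = (x*(2*x))*x + (-1/3 + 25 + 35) = (2*x**2)*x + 179/3 = 2*x**3 + 179/3 = 179/3 + 2*x**3)
-1811 + v(-54) = -1811 + (179/3 + 2*(-54)**3) = -1811 + (179/3 + 2*(-157464)) = -1811 + (179/3 - 314928) = -1811 - 944605/3 = -950038/3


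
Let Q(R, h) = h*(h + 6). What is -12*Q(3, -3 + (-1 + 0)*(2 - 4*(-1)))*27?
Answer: -8748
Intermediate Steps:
Q(R, h) = h*(6 + h)
-12*Q(3, -3 + (-1 + 0)*(2 - 4*(-1)))*27 = -12*(-3 + (-1 + 0)*(2 - 4*(-1)))*(6 + (-3 + (-1 + 0)*(2 - 4*(-1))))*27 = -12*(-3 - (2 + 4))*(6 + (-3 - (2 + 4)))*27 = -12*(-3 - 1*6)*(6 + (-3 - 1*6))*27 = -12*(-3 - 6)*(6 + (-3 - 6))*27 = -(-108)*(6 - 9)*27 = -(-108)*(-3)*27 = -12*27*27 = -324*27 = -8748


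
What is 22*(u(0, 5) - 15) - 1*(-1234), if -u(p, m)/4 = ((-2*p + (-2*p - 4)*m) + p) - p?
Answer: 2664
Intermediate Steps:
u(p, m) = 8*p - 4*m*(-4 - 2*p) (u(p, m) = -4*(((-2*p + (-2*p - 4)*m) + p) - p) = -4*(((-2*p + (-4 - 2*p)*m) + p) - p) = -4*(((-2*p + m*(-4 - 2*p)) + p) - p) = -4*((-p + m*(-4 - 2*p)) - p) = -4*(-2*p + m*(-4 - 2*p)) = 8*p - 4*m*(-4 - 2*p))
22*(u(0, 5) - 15) - 1*(-1234) = 22*((8*0 + 16*5 + 8*5*0) - 15) - 1*(-1234) = 22*((0 + 80 + 0) - 15) + 1234 = 22*(80 - 15) + 1234 = 22*65 + 1234 = 1430 + 1234 = 2664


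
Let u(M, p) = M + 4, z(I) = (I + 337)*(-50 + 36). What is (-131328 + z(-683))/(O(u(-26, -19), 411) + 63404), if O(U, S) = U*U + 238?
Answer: -63242/32063 ≈ -1.9724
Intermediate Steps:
z(I) = -4718 - 14*I (z(I) = (337 + I)*(-14) = -4718 - 14*I)
u(M, p) = 4 + M
O(U, S) = 238 + U² (O(U, S) = U² + 238 = 238 + U²)
(-131328 + z(-683))/(O(u(-26, -19), 411) + 63404) = (-131328 + (-4718 - 14*(-683)))/((238 + (4 - 26)²) + 63404) = (-131328 + (-4718 + 9562))/((238 + (-22)²) + 63404) = (-131328 + 4844)/((238 + 484) + 63404) = -126484/(722 + 63404) = -126484/64126 = -126484*1/64126 = -63242/32063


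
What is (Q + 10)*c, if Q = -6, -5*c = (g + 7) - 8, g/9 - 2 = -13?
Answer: 80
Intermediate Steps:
g = -99 (g = 18 + 9*(-13) = 18 - 117 = -99)
c = 20 (c = -((-99 + 7) - 8)/5 = -(-92 - 8)/5 = -⅕*(-100) = 20)
(Q + 10)*c = (-6 + 10)*20 = 4*20 = 80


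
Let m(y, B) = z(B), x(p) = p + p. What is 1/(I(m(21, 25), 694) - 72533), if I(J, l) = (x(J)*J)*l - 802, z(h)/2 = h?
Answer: 1/3396665 ≈ 2.9441e-7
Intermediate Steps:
x(p) = 2*p
z(h) = 2*h
m(y, B) = 2*B
I(J, l) = -802 + 2*l*J**2 (I(J, l) = ((2*J)*J)*l - 802 = (2*J**2)*l - 802 = 2*l*J**2 - 802 = -802 + 2*l*J**2)
1/(I(m(21, 25), 694) - 72533) = 1/((-802 + 2*694*(2*25)**2) - 72533) = 1/((-802 + 2*694*50**2) - 72533) = 1/((-802 + 2*694*2500) - 72533) = 1/((-802 + 3470000) - 72533) = 1/(3469198 - 72533) = 1/3396665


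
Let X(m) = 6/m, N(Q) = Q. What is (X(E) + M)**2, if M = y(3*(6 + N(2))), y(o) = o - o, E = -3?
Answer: 4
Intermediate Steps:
y(o) = 0
M = 0
(X(E) + M)**2 = (6/(-3) + 0)**2 = (6*(-1/3) + 0)**2 = (-2 + 0)**2 = (-2)**2 = 4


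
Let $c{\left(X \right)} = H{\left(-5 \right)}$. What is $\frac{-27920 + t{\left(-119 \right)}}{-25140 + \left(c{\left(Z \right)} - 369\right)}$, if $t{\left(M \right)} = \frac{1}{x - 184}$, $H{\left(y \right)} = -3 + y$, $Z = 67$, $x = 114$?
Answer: $\frac{1954401}{1786190} \approx 1.0942$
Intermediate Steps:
$c{\left(X \right)} = -8$ ($c{\left(X \right)} = -3 - 5 = -8$)
$t{\left(M \right)} = - \frac{1}{70}$ ($t{\left(M \right)} = \frac{1}{114 - 184} = \frac{1}{-70} = - \frac{1}{70}$)
$\frac{-27920 + t{\left(-119 \right)}}{-25140 + \left(c{\left(Z \right)} - 369\right)} = \frac{-27920 - \frac{1}{70}}{-25140 - 377} = - \frac{1954401}{70 \left(-25140 - 377\right)} = - \frac{1954401}{70 \left(-25517\right)} = \left(- \frac{1954401}{70}\right) \left(- \frac{1}{25517}\right) = \frac{1954401}{1786190}$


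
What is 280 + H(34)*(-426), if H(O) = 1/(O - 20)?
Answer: 1747/7 ≈ 249.57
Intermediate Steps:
H(O) = 1/(-20 + O)
280 + H(34)*(-426) = 280 - 426/(-20 + 34) = 280 - 426/14 = 280 + (1/14)*(-426) = 280 - 213/7 = 1747/7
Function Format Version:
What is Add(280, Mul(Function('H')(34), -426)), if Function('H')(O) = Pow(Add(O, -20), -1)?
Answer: Rational(1747, 7) ≈ 249.57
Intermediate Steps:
Function('H')(O) = Pow(Add(-20, O), -1)
Add(280, Mul(Function('H')(34), -426)) = Add(280, Mul(Pow(Add(-20, 34), -1), -426)) = Add(280, Mul(Pow(14, -1), -426)) = Add(280, Mul(Rational(1, 14), -426)) = Add(280, Rational(-213, 7)) = Rational(1747, 7)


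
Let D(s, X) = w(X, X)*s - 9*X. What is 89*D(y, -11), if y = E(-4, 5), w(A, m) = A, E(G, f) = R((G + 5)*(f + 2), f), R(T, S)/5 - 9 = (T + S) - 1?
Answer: -89089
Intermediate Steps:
R(T, S) = 40 + 5*S + 5*T (R(T, S) = 45 + 5*((T + S) - 1) = 45 + 5*((S + T) - 1) = 45 + 5*(-1 + S + T) = 45 + (-5 + 5*S + 5*T) = 40 + 5*S + 5*T)
E(G, f) = 40 + 5*f + 5*(2 + f)*(5 + G) (E(G, f) = 40 + 5*f + 5*((G + 5)*(f + 2)) = 40 + 5*f + 5*((5 + G)*(2 + f)) = 40 + 5*f + 5*((2 + f)*(5 + G)) = 40 + 5*f + 5*(2 + f)*(5 + G))
y = 100 (y = 90 + 10*(-4) + 30*5 + 5*(-4)*5 = 90 - 40 + 150 - 100 = 100)
D(s, X) = -9*X + X*s (D(s, X) = X*s - 9*X = -9*X + X*s)
89*D(y, -11) = 89*(-11*(-9 + 100)) = 89*(-11*91) = 89*(-1001) = -89089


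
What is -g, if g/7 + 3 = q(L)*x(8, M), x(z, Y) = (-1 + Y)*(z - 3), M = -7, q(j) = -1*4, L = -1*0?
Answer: -1099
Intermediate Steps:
L = 0
q(j) = -4
x(z, Y) = (-1 + Y)*(-3 + z)
g = 1099 (g = -21 + 7*(-4*(3 - 1*8 - 3*(-7) - 7*8)) = -21 + 7*(-4*(3 - 8 + 21 - 56)) = -21 + 7*(-4*(-40)) = -21 + 7*160 = -21 + 1120 = 1099)
-g = -1*1099 = -1099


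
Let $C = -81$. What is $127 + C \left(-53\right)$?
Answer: $4420$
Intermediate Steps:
$127 + C \left(-53\right) = 127 - -4293 = 127 + 4293 = 4420$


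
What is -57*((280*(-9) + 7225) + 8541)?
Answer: -755022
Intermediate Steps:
-57*((280*(-9) + 7225) + 8541) = -57*((-2520 + 7225) + 8541) = -57*(4705 + 8541) = -57*13246 = -755022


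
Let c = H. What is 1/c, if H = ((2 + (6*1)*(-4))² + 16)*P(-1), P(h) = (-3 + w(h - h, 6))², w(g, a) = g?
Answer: 1/4500 ≈ 0.00022222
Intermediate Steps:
P(h) = 9 (P(h) = (-3 + (h - h))² = (-3 + 0)² = (-3)² = 9)
H = 4500 (H = ((2 + (6*1)*(-4))² + 16)*9 = ((2 + 6*(-4))² + 16)*9 = ((2 - 24)² + 16)*9 = ((-22)² + 16)*9 = (484 + 16)*9 = 500*9 = 4500)
c = 4500
1/c = 1/4500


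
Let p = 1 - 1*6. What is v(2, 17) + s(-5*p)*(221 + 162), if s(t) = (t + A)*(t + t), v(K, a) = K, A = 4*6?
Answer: 938352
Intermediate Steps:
A = 24
p = -5 (p = 1 - 6 = -5)
s(t) = 2*t*(24 + t) (s(t) = (t + 24)*(t + t) = (24 + t)*(2*t) = 2*t*(24 + t))
v(2, 17) + s(-5*p)*(221 + 162) = 2 + (2*(-5*(-5))*(24 - 5*(-5)))*(221 + 162) = 2 + (2*25*(24 + 25))*383 = 2 + (2*25*49)*383 = 2 + 2450*383 = 2 + 938350 = 938352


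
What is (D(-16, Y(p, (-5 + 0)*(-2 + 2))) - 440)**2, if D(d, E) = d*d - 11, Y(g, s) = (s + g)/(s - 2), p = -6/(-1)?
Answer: 38025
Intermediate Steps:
p = 6 (p = -6*(-1) = 6)
Y(g, s) = (g + s)/(-2 + s)
D(d, E) = -11 + d**2 (D(d, E) = d**2 - 11 = -11 + d**2)
(D(-16, Y(p, (-5 + 0)*(-2 + 2))) - 440)**2 = ((-11 + (-16)**2) - 440)**2 = ((-11 + 256) - 440)**2 = (245 - 440)**2 = (-195)**2 = 38025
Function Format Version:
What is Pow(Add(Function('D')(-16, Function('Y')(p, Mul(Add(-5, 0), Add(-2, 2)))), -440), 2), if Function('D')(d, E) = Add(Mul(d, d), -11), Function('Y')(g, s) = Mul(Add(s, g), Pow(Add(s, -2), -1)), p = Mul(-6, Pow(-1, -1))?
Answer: 38025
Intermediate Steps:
p = 6 (p = Mul(-6, -1) = 6)
Function('Y')(g, s) = Mul(Pow(Add(-2, s), -1), Add(g, s)) (Function('Y')(g, s) = Mul(Add(g, s), Pow(Add(-2, s), -1)) = Mul(Pow(Add(-2, s), -1), Add(g, s)))
Function('D')(d, E) = Add(-11, Pow(d, 2)) (Function('D')(d, E) = Add(Pow(d, 2), -11) = Add(-11, Pow(d, 2)))
Pow(Add(Function('D')(-16, Function('Y')(p, Mul(Add(-5, 0), Add(-2, 2)))), -440), 2) = Pow(Add(Add(-11, Pow(-16, 2)), -440), 2) = Pow(Add(Add(-11, 256), -440), 2) = Pow(Add(245, -440), 2) = Pow(-195, 2) = 38025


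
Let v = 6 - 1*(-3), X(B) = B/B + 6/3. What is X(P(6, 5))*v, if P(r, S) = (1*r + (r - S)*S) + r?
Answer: 27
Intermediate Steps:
P(r, S) = 2*r + S*(r - S) (P(r, S) = (r + S*(r - S)) + r = 2*r + S*(r - S))
X(B) = 3 (X(B) = 1 + 6*(⅓) = 1 + 2 = 3)
v = 9 (v = 6 + 3 = 9)
X(P(6, 5))*v = 3*9 = 27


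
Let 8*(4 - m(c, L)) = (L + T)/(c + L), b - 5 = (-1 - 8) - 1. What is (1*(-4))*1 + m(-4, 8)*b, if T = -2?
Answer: -369/16 ≈ -23.063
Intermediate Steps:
b = -5 (b = 5 + ((-1 - 8) - 1) = 5 + (-9 - 1) = 5 - 10 = -5)
m(c, L) = 4 - (-2 + L)/(8*(L + c)) (m(c, L) = 4 - (L - 2)/(8*(c + L)) = 4 - (-2 + L)/(8*(L + c)))
(1*(-4))*1 + m(-4, 8)*b = (1*(-4))*1 + ((2 + 31*8 + 32*(-4))/(8*(8 - 4)))*(-5) = -4*1 + ((⅛)*(2 + 248 - 128)/4)*(-5) = -4 + ((⅛)*(¼)*122)*(-5) = -4 + (61/16)*(-5) = -4 - 305/16 = -369/16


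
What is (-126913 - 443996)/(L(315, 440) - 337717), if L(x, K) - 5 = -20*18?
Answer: 570909/338072 ≈ 1.6887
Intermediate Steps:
L(x, K) = -355 (L(x, K) = 5 - 20*18 = 5 - 360 = -355)
(-126913 - 443996)/(L(315, 440) - 337717) = (-126913 - 443996)/(-355 - 337717) = -570909/(-338072) = -570909*(-1/338072) = 570909/338072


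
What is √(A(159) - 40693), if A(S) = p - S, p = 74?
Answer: I*√40778 ≈ 201.94*I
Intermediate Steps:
A(S) = 74 - S
√(A(159) - 40693) = √((74 - 1*159) - 40693) = √((74 - 159) - 40693) = √(-85 - 40693) = √(-40778) = I*√40778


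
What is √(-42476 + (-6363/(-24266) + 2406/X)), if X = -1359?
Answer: I*√5132770225053594618/10992498 ≈ 206.1*I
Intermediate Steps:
√(-42476 + (-6363/(-24266) + 2406/X)) = √(-42476 + (-6363/(-24266) + 2406/(-1359))) = √(-42476 + (-6363*(-1/24266) + 2406*(-1/1359))) = √(-42476 + (6363/24266 - 802/453)) = √(-42476 - 16578893/10992498) = √(-466933923941/10992498) = I*√5132770225053594618/10992498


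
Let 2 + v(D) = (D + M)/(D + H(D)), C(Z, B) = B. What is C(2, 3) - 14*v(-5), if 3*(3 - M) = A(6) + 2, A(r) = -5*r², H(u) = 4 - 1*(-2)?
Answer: -2315/3 ≈ -771.67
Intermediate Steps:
H(u) = 6 (H(u) = 4 + 2 = 6)
M = 187/3 (M = 3 - (-5*6² + 2)/3 = 3 - (-5*36 + 2)/3 = 3 - (-180 + 2)/3 = 3 - ⅓*(-178) = 3 + 178/3 = 187/3 ≈ 62.333)
v(D) = -2 + (187/3 + D)/(6 + D) (v(D) = -2 + (D + 187/3)/(D + 6) = -2 + (187/3 + D)/(6 + D))
C(2, 3) - 14*v(-5) = 3 - 14*(151/3 - 1*(-5))/(6 - 5) = 3 - 14*(151/3 + 5)/1 = 3 - 14*166/3 = 3 - 2324/3 = -2315/3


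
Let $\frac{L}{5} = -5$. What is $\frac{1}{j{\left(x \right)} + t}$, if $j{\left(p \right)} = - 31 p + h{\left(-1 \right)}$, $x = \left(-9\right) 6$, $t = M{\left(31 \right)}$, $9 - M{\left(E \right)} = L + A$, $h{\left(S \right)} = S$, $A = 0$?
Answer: $\frac{1}{1707} \approx 0.00058582$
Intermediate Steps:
$L = -25$ ($L = 5 \left(-5\right) = -25$)
$M{\left(E \right)} = 34$ ($M{\left(E \right)} = 9 - \left(-25 + 0\right) = 9 - -25 = 9 + 25 = 34$)
$t = 34$
$x = -54$
$j{\left(p \right)} = -1 - 31 p$ ($j{\left(p \right)} = - 31 p - 1 = -1 - 31 p$)
$\frac{1}{j{\left(x \right)} + t} = \frac{1}{\left(-1 - -1674\right) + 34} = \frac{1}{\left(-1 + 1674\right) + 34} = \frac{1}{1673 + 34} = \frac{1}{1707}$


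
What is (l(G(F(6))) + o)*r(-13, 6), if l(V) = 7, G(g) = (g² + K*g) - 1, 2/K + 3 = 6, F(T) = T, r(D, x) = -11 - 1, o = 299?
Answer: -3672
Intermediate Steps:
r(D, x) = -12
K = ⅔ (K = 2/(-3 + 6) = 2/3 = 2*(⅓) = ⅔ ≈ 0.66667)
G(g) = -1 + g² + 2*g/3 (G(g) = (g² + 2*g/3) - 1 = -1 + g² + 2*g/3)
(l(G(F(6))) + o)*r(-13, 6) = (7 + 299)*(-12) = 306*(-12) = -3672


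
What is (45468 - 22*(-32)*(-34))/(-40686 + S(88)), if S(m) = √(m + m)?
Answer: -219012738/413837605 - 21532*√11/413837605 ≈ -0.52940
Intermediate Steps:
S(m) = √2*√m (S(m) = √(2*m) = √2*√m)
(45468 - 22*(-32)*(-34))/(-40686 + S(88)) = (45468 - 22*(-32)*(-34))/(-40686 + √2*√88) = (45468 + 704*(-34))/(-40686 + √2*(2*√22)) = (45468 - 23936)/(-40686 + 4*√11) = 21532/(-40686 + 4*√11)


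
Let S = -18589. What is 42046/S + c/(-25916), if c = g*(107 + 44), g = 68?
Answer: -320133997/120438131 ≈ -2.6581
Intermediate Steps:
c = 10268 (c = 68*(107 + 44) = 68*151 = 10268)
42046/S + c/(-25916) = 42046/(-18589) + 10268/(-25916) = 42046*(-1/18589) + 10268*(-1/25916) = -42046/18589 - 2567/6479 = -320133997/120438131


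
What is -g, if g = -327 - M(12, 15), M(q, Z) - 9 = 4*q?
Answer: 384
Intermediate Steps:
M(q, Z) = 9 + 4*q
g = -384 (g = -327 - (9 + 4*12) = -327 - (9 + 48) = -327 - 1*57 = -327 - 57 = -384)
-g = -1*(-384) = 384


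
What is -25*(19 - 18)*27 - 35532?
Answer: -36207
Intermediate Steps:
-25*(19 - 18)*27 - 35532 = -25*1*27 - 35532 = -25*27 - 35532 = -675 - 35532 = -36207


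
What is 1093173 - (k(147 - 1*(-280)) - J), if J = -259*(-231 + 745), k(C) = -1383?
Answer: 961430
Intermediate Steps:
J = -133126 (J = -259*514 = -133126)
1093173 - (k(147 - 1*(-280)) - J) = 1093173 - (-1383 - 1*(-133126)) = 1093173 - (-1383 + 133126) = 1093173 - 1*131743 = 1093173 - 131743 = 961430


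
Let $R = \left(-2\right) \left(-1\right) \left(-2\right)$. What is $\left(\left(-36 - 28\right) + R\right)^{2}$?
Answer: $4624$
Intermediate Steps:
$R = -4$ ($R = 2 \left(-2\right) = -4$)
$\left(\left(-36 - 28\right) + R\right)^{2} = \left(\left(-36 - 28\right) - 4\right)^{2} = \left(-64 - 4\right)^{2} = \left(-68\right)^{2} = 4624$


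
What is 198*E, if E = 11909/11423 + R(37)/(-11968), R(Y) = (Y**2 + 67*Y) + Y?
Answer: 883337013/6214112 ≈ 142.15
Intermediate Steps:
R(Y) = Y**2 + 68*Y
E = 98148557/136710464 (E = 11909/11423 + (37*(68 + 37))/(-11968) = 11909*(1/11423) + (37*105)*(-1/11968) = 11909/11423 + 3885*(-1/11968) = 11909/11423 - 3885/11968 = 98148557/136710464 ≈ 0.71793)
198*E = 198*(98148557/136710464) = 883337013/6214112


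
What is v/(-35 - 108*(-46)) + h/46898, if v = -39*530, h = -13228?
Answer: -517317692/115673917 ≈ -4.4722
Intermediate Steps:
v = -20670
v/(-35 - 108*(-46)) + h/46898 = -20670/(-35 - 108*(-46)) - 13228/46898 = -20670/(-35 + 4968) - 13228*1/46898 = -20670/4933 - 6614/23449 = -517317692/115673917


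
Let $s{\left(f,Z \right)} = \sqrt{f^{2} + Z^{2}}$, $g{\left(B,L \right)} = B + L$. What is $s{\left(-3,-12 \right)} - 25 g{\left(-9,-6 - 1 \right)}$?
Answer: $400 + 3 \sqrt{17} \approx 412.37$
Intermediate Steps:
$s{\left(f,Z \right)} = \sqrt{Z^{2} + f^{2}}$
$s{\left(-3,-12 \right)} - 25 g{\left(-9,-6 - 1 \right)} = \sqrt{\left(-12\right)^{2} + \left(-3\right)^{2}} - 25 \left(-9 - 7\right) = \sqrt{144 + 9} - 25 \left(-9 - 7\right) = \sqrt{153} - 25 \left(-9 - 7\right) = 3 \sqrt{17} - -400 = 3 \sqrt{17} + 400 = 400 + 3 \sqrt{17}$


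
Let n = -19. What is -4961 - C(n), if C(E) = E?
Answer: -4942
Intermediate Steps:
-4961 - C(n) = -4961 - 1*(-19) = -4961 + 19 = -4942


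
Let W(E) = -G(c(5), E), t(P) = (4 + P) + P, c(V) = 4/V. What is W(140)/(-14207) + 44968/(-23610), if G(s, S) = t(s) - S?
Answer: -64203356/33542727 ≈ -1.9141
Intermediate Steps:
t(P) = 4 + 2*P
G(s, S) = 4 - S + 2*s (G(s, S) = (4 + 2*s) - S = 4 - S + 2*s)
W(E) = -28/5 + E (W(E) = -(4 - E + 2*(4/5)) = -(4 - E + 2*(4*(⅕))) = -(4 - E + 2*(⅘)) = -(4 - E + 8/5) = -(28/5 - E) = -28/5 + E)
W(140)/(-14207) + 44968/(-23610) = (-28/5 + 140)/(-14207) + 44968/(-23610) = (672/5)*(-1/14207) + 44968*(-1/23610) = -672/71035 - 22484/11805 = -64203356/33542727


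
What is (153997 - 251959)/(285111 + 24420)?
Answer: -32654/103177 ≈ -0.31649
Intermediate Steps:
(153997 - 251959)/(285111 + 24420) = -97962/309531 = -97962*1/309531 = -32654/103177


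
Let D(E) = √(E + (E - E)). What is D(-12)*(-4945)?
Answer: -9890*I*√3 ≈ -17130.0*I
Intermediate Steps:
D(E) = √E (D(E) = √(E + 0) = √E)
D(-12)*(-4945) = √(-12)*(-4945) = (2*I*√3)*(-4945) = -9890*I*√3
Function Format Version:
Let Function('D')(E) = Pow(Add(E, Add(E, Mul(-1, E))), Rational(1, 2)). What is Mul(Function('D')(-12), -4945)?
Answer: Mul(-9890, I, Pow(3, Rational(1, 2))) ≈ Mul(-17130., I)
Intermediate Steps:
Function('D')(E) = Pow(E, Rational(1, 2)) (Function('D')(E) = Pow(Add(E, 0), Rational(1, 2)) = Pow(E, Rational(1, 2)))
Mul(Function('D')(-12), -4945) = Mul(Pow(-12, Rational(1, 2)), -4945) = Mul(Mul(2, I, Pow(3, Rational(1, 2))), -4945) = Mul(-9890, I, Pow(3, Rational(1, 2)))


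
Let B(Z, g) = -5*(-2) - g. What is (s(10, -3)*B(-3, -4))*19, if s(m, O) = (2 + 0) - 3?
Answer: -266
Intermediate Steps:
s(m, O) = -1 (s(m, O) = 2 - 3 = -1)
B(Z, g) = 10 - g
(s(10, -3)*B(-3, -4))*19 = -(10 - 1*(-4))*19 = -(10 + 4)*19 = -1*14*19 = -14*19 = -266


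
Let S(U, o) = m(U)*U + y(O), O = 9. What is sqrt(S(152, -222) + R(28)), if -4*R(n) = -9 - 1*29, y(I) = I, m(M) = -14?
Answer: I*sqrt(8438)/2 ≈ 45.929*I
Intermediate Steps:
R(n) = 19/2 (R(n) = -(-9 - 1*29)/4 = -(-9 - 29)/4 = -1/4*(-38) = 19/2)
S(U, o) = 9 - 14*U (S(U, o) = -14*U + 9 = 9 - 14*U)
sqrt(S(152, -222) + R(28)) = sqrt((9 - 14*152) + 19/2) = sqrt((9 - 2128) + 19/2) = sqrt(-2119 + 19/2) = sqrt(-4219/2) = I*sqrt(8438)/2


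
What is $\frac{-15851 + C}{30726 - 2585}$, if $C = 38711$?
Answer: $\frac{22860}{28141} \approx 0.81234$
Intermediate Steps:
$\frac{-15851 + C}{30726 - 2585} = \frac{-15851 + 38711}{30726 - 2585} = \frac{22860}{28141}$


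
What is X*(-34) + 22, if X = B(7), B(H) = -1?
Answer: 56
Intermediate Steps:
X = -1
X*(-34) + 22 = -1*(-34) + 22 = 34 + 22 = 56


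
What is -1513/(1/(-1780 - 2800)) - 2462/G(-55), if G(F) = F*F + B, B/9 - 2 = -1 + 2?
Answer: 10574476809/1526 ≈ 6.9295e+6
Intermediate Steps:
B = 27 (B = 18 + 9*(-1 + 2) = 18 + 9*1 = 18 + 9 = 27)
G(F) = 27 + F² (G(F) = F*F + 27 = F² + 27 = 27 + F²)
-1513/(1/(-1780 - 2800)) - 2462/G(-55) = -1513/(1/(-1780 - 2800)) - 2462/(27 + (-55)²) = -1513/(1/(-4580)) - 2462/(27 + 3025) = -1513/(-1/4580) - 2462/3052 = -1513*(-4580) - 2462*1/3052 = 6929540 - 1231/1526 = 10574476809/1526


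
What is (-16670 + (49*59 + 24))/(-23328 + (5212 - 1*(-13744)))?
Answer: 13755/4372 ≈ 3.1462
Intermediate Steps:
(-16670 + (49*59 + 24))/(-23328 + (5212 - 1*(-13744))) = (-16670 + (2891 + 24))/(-23328 + (5212 + 13744)) = (-16670 + 2915)/(-23328 + 18956) = -13755/(-4372) = -13755*(-1/4372) = 13755/4372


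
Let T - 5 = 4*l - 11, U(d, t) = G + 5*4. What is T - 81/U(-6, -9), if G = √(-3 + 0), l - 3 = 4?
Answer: 7246/403 + 81*I*√3/403 ≈ 17.98 + 0.34813*I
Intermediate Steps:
l = 7 (l = 3 + 4 = 7)
G = I*√3 (G = √(-3) = I*√3 ≈ 1.732*I)
U(d, t) = 20 + I*√3 (U(d, t) = I*√3 + 5*4 = I*√3 + 20 = 20 + I*√3)
T = 22 (T = 5 + (4*7 - 11) = 5 + (28 - 11) = 5 + 17 = 22)
T - 81/U(-6, -9) = 22 - 81/(20 + I*√3)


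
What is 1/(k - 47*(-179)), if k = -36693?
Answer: -1/28280 ≈ -3.5361e-5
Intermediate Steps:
1/(k - 47*(-179)) = 1/(-36693 - 47*(-179)) = 1/(-36693 + 8413) = 1/(-28280) = -1/28280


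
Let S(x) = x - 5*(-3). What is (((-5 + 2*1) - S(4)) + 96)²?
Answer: 5476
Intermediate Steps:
S(x) = 15 + x (S(x) = x + 15 = 15 + x)
(((-5 + 2*1) - S(4)) + 96)² = (((-5 + 2*1) - (15 + 4)) + 96)² = (((-5 + 2) - 1*19) + 96)² = ((-3 - 19) + 96)² = (-22 + 96)² = 74² = 5476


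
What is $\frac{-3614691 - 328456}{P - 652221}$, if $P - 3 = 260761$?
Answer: $\frac{3943147}{391457} \approx 10.073$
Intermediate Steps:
$P = 260764$ ($P = 3 + 260761 = 260764$)
$\frac{-3614691 - 328456}{P - 652221} = \frac{-3614691 - 328456}{260764 - 652221} = - \frac{3943147}{-391457} = \left(-3943147\right) \left(- \frac{1}{391457}\right) = \frac{3943147}{391457}$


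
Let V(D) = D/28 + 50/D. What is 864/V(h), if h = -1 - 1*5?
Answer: -36288/359 ≈ -101.08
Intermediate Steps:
h = -6 (h = -1 - 5 = -6)
V(D) = 50/D + D/28 (V(D) = D*(1/28) + 50/D = D/28 + 50/D = 50/D + D/28)
864/V(h) = 864/(50/(-6) + (1/28)*(-6)) = 864/(50*(-1/6) - 3/14) = 864/(-25/3 - 3/14) = 864/(-359/42) = 864*(-42/359) = -36288/359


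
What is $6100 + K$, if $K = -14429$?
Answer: $-8329$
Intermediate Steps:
$6100 + K = 6100 - 14429 = -8329$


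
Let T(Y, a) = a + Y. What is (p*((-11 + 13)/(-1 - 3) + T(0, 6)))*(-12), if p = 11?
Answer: -726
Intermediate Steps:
T(Y, a) = Y + a
(p*((-11 + 13)/(-1 - 3) + T(0, 6)))*(-12) = (11*((-11 + 13)/(-1 - 3) + (0 + 6)))*(-12) = (11*(2/(-4) + 6))*(-12) = (11*(2*(-¼) + 6))*(-12) = (11*(-½ + 6))*(-12) = (11*(11/2))*(-12) = (121/2)*(-12) = -726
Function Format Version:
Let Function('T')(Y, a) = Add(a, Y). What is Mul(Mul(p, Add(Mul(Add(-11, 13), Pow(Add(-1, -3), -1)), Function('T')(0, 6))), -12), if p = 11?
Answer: -726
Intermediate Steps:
Function('T')(Y, a) = Add(Y, a)
Mul(Mul(p, Add(Mul(Add(-11, 13), Pow(Add(-1, -3), -1)), Function('T')(0, 6))), -12) = Mul(Mul(11, Add(Mul(Add(-11, 13), Pow(Add(-1, -3), -1)), Add(0, 6))), -12) = Mul(Mul(11, Add(Mul(2, Pow(-4, -1)), 6)), -12) = Mul(Mul(11, Add(Mul(2, Rational(-1, 4)), 6)), -12) = Mul(Mul(11, Add(Rational(-1, 2), 6)), -12) = Mul(Mul(11, Rational(11, 2)), -12) = Mul(Rational(121, 2), -12) = -726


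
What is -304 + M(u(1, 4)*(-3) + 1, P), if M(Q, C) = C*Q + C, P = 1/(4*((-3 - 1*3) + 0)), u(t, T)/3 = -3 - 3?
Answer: -919/3 ≈ -306.33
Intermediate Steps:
u(t, T) = -18 (u(t, T) = 3*(-3 - 3) = 3*(-6) = -18)
P = -1/24 (P = 1/(4*((-3 - 3) + 0)) = 1/(4*(-6 + 0)) = 1/(4*(-6)) = 1/(-24) = -1/24 ≈ -0.041667)
M(Q, C) = C + C*Q
-304 + M(u(1, 4)*(-3) + 1, P) = -304 - (1 + (-18*(-3) + 1))/24 = -304 - (1 + (54 + 1))/24 = -304 - (1 + 55)/24 = -304 - 1/24*56 = -304 - 7/3 = -919/3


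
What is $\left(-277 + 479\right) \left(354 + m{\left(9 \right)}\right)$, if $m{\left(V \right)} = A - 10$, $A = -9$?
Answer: $67670$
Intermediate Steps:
$m{\left(V \right)} = -19$ ($m{\left(V \right)} = -9 - 10 = -19$)
$\left(-277 + 479\right) \left(354 + m{\left(9 \right)}\right) = \left(-277 + 479\right) \left(354 - 19\right) = 202 \cdot 335 = 67670$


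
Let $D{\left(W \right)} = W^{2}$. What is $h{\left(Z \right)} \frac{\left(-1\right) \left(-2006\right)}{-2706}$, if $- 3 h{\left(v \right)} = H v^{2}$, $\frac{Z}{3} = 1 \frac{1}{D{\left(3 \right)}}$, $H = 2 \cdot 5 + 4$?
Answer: $\frac{14042}{36531} \approx 0.38439$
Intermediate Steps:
$H = 14$ ($H = 10 + 4 = 14$)
$Z = \frac{1}{3}$ ($Z = 3 \cdot 1 \frac{1}{3^{2}} = 3 \cdot 1 \cdot \frac{1}{9} = 3 \cdot \frac{1}{9} = \frac{1}{3} \approx 0.33333$)
$h{\left(v \right)} = - \frac{14 v^{2}}{3}$
$h{\left(Z \right)} \frac{\left(-1\right) \left(-2006\right)}{-2706} = - \frac{14}{3 \cdot 9} \frac{\left(-1\right) \left(-2006\right)}{-2706} = \left(- \frac{14}{3}\right) \frac{1}{9} \cdot 2006 \left(- \frac{1}{2706}\right) = \left(- \frac{14}{27}\right) \left(- \frac{1003}{1353}\right) = \frac{14042}{36531}$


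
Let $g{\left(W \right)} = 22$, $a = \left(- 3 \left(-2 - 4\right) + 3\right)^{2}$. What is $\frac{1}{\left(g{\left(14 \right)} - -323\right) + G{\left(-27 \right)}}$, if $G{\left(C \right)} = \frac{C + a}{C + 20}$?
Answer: $\frac{7}{2001} \approx 0.0034983$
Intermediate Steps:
$a = 441$ ($a = \left(\left(-3\right) \left(-6\right) + 3\right)^{2} = \left(18 + 3\right)^{2} = 21^{2} = 441$)
$G{\left(C \right)} = \frac{441 + C}{20 + C}$ ($G{\left(C \right)} = \frac{C + 441}{C + 20} = \frac{441 + C}{20 + C}$)
$\frac{1}{\left(g{\left(14 \right)} - -323\right) + G{\left(-27 \right)}} = \frac{1}{\left(22 - -323\right) + \frac{441 - 27}{20 - 27}} = \frac{1}{\left(22 + 323\right) + \frac{1}{-7} \cdot 414} = \frac{1}{345 - \frac{414}{7}} = \frac{1}{\frac{2001}{7}} = \frac{7}{2001}$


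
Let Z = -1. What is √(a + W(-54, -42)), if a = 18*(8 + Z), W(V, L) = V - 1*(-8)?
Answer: 4*√5 ≈ 8.9443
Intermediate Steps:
W(V, L) = 8 + V (W(V, L) = V + 8 = 8 + V)
a = 126 (a = 18*(8 - 1) = 18*7 = 126)
√(a + W(-54, -42)) = √(126 + (8 - 54)) = √(126 - 46) = √80 = 4*√5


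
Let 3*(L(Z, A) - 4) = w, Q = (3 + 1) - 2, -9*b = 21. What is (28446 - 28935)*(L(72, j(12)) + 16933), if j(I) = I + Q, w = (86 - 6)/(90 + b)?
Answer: -2178255879/263 ≈ -8.2823e+6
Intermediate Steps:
b = -7/3 (b = -1/9*21 = -7/3 ≈ -2.3333)
Q = 2 (Q = 4 - 2 = 2)
w = 240/263 (w = (86 - 6)/(90 - 7/3) = 80/(263/3) = 80*(3/263) = 240/263 ≈ 0.91255)
j(I) = 2 + I (j(I) = I + 2 = 2 + I)
L(Z, A) = 1132/263 (L(Z, A) = 4 + (1/3)*(240/263) = 4 + 80/263 = 1132/263)
(28446 - 28935)*(L(72, j(12)) + 16933) = (28446 - 28935)*(1132/263 + 16933) = -489*4454511/263 = -2178255879/263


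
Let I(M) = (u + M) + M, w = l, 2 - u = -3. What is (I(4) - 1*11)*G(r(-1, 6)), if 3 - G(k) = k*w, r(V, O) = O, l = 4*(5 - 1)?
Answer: -186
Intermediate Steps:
u = 5 (u = 2 - 1*(-3) = 2 + 3 = 5)
l = 16 (l = 4*4 = 16)
w = 16
I(M) = 5 + 2*M (I(M) = (5 + M) + M = 5 + 2*M)
G(k) = 3 - 16*k (G(k) = 3 - k*16 = 3 - 16*k)
(I(4) - 1*11)*G(r(-1, 6)) = ((5 + 2*4) - 1*11)*(3 - 16*6) = ((5 + 8) - 11)*(3 - 96) = (13 - 11)*(-93) = 2*(-93) = -186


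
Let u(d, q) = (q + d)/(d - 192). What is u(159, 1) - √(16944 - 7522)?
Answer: -160/33 - √9422 ≈ -101.92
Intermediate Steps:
u(d, q) = (d + q)/(-192 + d)
u(159, 1) - √(16944 - 7522) = (159 + 1)/(-192 + 159) - √(16944 - 7522) = 160/(-33) - √9422 = -1/33*160 - √9422 = -160/33 - √9422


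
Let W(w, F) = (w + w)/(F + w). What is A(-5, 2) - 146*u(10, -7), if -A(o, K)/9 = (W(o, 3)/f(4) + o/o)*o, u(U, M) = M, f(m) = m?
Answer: 4493/4 ≈ 1123.3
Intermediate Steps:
W(w, F) = 2*w/(F + w) (W(w, F) = (2*w)/(F + w) = 2*w/(F + w))
A(o, K) = -9*o*(1 + o/(2*(3 + o))) (A(o, K) = -9*((2*o/(3 + o))/4 + o/o)*o = -9*((2*o/(3 + o))*(¼) + 1)*o = -9*(o/(2*(3 + o)) + 1)*o = -9*(1 + o/(2*(3 + o)))*o = -9*o*(1 + o/(2*(3 + o))))
A(-5, 2) - 146*u(10, -7) = -27*(-5)*(2 - 5)/(6 + 2*(-5)) - 146*(-7) = -27*(-5)*(-3)/(6 - 10) + 1022 = -27*(-5)*(-3)/(-4) + 1022 = -27*(-5)*(-¼)*(-3) + 1022 = 405/4 + 1022 = 4493/4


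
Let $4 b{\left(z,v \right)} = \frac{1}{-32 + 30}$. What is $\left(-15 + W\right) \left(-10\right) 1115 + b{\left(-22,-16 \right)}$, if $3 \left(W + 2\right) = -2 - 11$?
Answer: $\frac{5708797}{24} \approx 2.3787 \cdot 10^{5}$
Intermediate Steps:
$W = - \frac{19}{3}$ ($W = -2 + \frac{-2 - 11}{3} = -2 + \frac{1}{3} \left(-13\right) = -2 - \frac{13}{3} = - \frac{19}{3} \approx -6.3333$)
$b{\left(z,v \right)} = - \frac{1}{8}$ ($b{\left(z,v \right)} = \frac{1}{4 \left(-32 + 30\right)} = \frac{1}{4 \left(-2\right)} = \frac{1}{4} \left(- \frac{1}{2}\right) = - \frac{1}{8}$)
$\left(-15 + W\right) \left(-10\right) 1115 + b{\left(-22,-16 \right)} = \left(-15 - \frac{19}{3}\right) \left(-10\right) 1115 - \frac{1}{8} = \left(- \frac{64}{3}\right) \left(-10\right) 1115 - \frac{1}{8} = \frac{640}{3} \cdot 1115 - \frac{1}{8} = \frac{713600}{3} - \frac{1}{8} = \frac{5708797}{24}$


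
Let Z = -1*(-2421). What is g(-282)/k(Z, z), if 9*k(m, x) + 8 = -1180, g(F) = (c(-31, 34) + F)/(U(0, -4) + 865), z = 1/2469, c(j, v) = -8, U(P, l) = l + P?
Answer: 145/56826 ≈ 0.0025516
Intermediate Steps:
U(P, l) = P + l
z = 1/2469 ≈ 0.00040502
Z = 2421
g(F) = -8/861 + F/861 (g(F) = (-8 + F)/((0 - 4) + 865) = (-8 + F)/(-4 + 865) = (-8 + F)/861 = (-8 + F)*(1/861) = -8/861 + F/861)
k(m, x) = -132 (k(m, x) = -8/9 + (1/9)*(-1180) = -8/9 - 1180/9 = -132)
g(-282)/k(Z, z) = (-8/861 + (1/861)*(-282))/(-132) = (-8/861 - 94/287)*(-1/132) = -290/861*(-1/132) = 145/56826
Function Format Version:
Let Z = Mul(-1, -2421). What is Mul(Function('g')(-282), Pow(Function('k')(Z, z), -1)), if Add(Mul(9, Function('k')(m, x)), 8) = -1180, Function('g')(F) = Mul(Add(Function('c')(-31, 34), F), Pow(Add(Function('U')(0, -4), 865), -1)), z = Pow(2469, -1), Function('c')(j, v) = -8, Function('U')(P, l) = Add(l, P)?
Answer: Rational(145, 56826) ≈ 0.0025516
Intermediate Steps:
Function('U')(P, l) = Add(P, l)
z = Rational(1, 2469) ≈ 0.00040502
Z = 2421
Function('g')(F) = Add(Rational(-8, 861), Mul(Rational(1, 861), F)) (Function('g')(F) = Mul(Add(-8, F), Pow(Add(Add(0, -4), 865), -1)) = Mul(Add(-8, F), Pow(Add(-4, 865), -1)) = Mul(Add(-8, F), Pow(861, -1)) = Mul(Add(-8, F), Rational(1, 861)) = Add(Rational(-8, 861), Mul(Rational(1, 861), F)))
Function('k')(m, x) = -132 (Function('k')(m, x) = Add(Rational(-8, 9), Mul(Rational(1, 9), -1180)) = Add(Rational(-8, 9), Rational(-1180, 9)) = -132)
Mul(Function('g')(-282), Pow(Function('k')(Z, z), -1)) = Mul(Add(Rational(-8, 861), Mul(Rational(1, 861), -282)), Pow(-132, -1)) = Mul(Add(Rational(-8, 861), Rational(-94, 287)), Rational(-1, 132)) = Mul(Rational(-290, 861), Rational(-1, 132)) = Rational(145, 56826)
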